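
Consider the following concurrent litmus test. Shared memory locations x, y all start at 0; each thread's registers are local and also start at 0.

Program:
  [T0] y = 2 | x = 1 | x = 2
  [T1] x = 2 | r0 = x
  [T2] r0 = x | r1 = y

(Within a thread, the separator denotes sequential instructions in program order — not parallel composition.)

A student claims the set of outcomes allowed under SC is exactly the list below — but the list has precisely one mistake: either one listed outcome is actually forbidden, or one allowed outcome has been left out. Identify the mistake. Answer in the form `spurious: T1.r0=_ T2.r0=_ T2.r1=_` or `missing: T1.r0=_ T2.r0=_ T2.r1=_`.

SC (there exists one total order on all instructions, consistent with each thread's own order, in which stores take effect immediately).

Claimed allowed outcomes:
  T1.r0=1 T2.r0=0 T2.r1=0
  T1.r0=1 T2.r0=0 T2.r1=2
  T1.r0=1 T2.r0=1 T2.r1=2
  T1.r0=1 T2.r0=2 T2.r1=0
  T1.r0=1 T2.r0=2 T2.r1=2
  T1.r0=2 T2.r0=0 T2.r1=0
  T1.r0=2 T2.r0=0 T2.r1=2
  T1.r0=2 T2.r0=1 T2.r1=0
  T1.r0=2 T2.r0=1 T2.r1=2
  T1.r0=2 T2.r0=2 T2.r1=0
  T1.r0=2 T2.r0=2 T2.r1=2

spurious: T1.r0=2 T2.r0=1 T2.r1=0

outcome vector order: (T1.r0,T2.r0,T2.r1)
under SC → 100 102 112 120 122 200 202 212 220 222
claimed∖SC = {210}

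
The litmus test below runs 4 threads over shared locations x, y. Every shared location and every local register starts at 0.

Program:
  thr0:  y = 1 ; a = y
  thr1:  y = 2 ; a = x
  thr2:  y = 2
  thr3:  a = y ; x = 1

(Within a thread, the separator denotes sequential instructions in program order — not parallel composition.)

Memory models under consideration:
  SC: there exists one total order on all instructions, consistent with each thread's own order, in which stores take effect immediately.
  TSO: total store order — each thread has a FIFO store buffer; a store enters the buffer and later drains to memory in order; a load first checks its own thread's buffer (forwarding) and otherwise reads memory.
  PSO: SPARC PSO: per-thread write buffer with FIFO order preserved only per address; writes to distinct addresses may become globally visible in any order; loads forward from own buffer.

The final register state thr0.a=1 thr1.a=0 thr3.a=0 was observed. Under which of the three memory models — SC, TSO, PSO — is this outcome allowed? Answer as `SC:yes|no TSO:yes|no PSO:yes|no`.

SC:yes TSO:yes PSO:yes

outcome vector order: (thr0.a,thr1.a,thr3.a)
SC: 12 outcomes — {<1 0 0> <1 0 1> <1 0 2> <1 1 0> <1 1 1> <1 1 2> <2 0 0> <2 0 1> <2 0 2> <2 1 0> <2 1 1> <2 1 2>}
TSO: 12 outcomes — {<1 0 0> <1 0 1> <1 0 2> <1 1 0> <1 1 1> <1 1 2> <2 0 0> <2 0 1> <2 0 2> <2 1 0> <2 1 1> <2 1 2>}
PSO: 12 outcomes — {<1 0 0> <1 0 1> <1 0 2> <1 1 0> <1 1 1> <1 1 2> <2 0 0> <2 0 1> <2 0 2> <2 1 0> <2 1 1> <2 1 2>}
target <1 0 0> ∈ {SC,TSO,PSO}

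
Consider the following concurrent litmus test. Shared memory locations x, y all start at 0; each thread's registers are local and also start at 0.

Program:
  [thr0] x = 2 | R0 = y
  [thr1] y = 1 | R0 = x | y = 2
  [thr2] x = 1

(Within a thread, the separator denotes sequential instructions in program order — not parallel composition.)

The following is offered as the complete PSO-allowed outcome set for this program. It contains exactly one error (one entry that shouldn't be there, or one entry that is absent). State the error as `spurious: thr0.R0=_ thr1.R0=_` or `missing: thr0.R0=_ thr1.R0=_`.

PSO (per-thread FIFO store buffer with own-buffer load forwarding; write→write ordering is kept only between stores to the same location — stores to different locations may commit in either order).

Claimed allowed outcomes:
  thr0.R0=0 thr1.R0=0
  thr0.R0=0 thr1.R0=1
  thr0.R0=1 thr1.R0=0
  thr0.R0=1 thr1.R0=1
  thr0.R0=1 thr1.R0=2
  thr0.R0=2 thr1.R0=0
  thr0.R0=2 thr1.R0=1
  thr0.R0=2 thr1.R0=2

outcome vector order: (thr0.R0,thr1.R0)
PSO (9): <0 0> <0 1> <0 2> <1 0> <1 1> <1 2> <2 0> <2 1> <2 2>
PSO∖claimed = {<0 2>}

missing: thr0.R0=0 thr1.R0=2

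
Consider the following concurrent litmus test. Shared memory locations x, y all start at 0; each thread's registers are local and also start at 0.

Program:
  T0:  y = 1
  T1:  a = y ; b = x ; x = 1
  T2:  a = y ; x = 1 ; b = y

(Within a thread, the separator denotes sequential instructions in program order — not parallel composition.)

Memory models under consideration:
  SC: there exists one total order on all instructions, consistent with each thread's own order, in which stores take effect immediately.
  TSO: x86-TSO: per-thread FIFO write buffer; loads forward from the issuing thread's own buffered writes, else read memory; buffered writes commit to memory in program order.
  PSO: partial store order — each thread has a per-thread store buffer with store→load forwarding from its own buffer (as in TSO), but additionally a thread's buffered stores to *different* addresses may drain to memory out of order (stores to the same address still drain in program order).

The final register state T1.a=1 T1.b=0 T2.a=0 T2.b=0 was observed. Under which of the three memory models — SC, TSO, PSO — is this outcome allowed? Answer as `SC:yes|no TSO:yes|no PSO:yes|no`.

outcome vector order: (T1.a,T1.b,T2.a,T2.b)
SC: 11 outcomes — {<0 0 0 0>; <0 0 0 1>; <0 0 1 1>; <0 1 0 0>; <0 1 0 1>; <0 1 1 1>; <1 0 0 1>; <1 0 1 1>; <1 1 0 0>; <1 1 0 1>; <1 1 1 1>}
TSO: 12 outcomes — {<0 0 0 0>; <0 0 0 1>; <0 0 1 1>; <0 1 0 0>; <0 1 0 1>; <0 1 1 1>; <1 0 0 0>; <1 0 0 1>; <1 0 1 1>; <1 1 0 0>; <1 1 0 1>; <1 1 1 1>}
PSO: 12 outcomes — {<0 0 0 0>; <0 0 0 1>; <0 0 1 1>; <0 1 0 0>; <0 1 0 1>; <0 1 1 1>; <1 0 0 0>; <1 0 0 1>; <1 0 1 1>; <1 1 0 0>; <1 1 0 1>; <1 1 1 1>}
target <1 0 0 0> ∈ {TSO,PSO}

SC:no TSO:yes PSO:yes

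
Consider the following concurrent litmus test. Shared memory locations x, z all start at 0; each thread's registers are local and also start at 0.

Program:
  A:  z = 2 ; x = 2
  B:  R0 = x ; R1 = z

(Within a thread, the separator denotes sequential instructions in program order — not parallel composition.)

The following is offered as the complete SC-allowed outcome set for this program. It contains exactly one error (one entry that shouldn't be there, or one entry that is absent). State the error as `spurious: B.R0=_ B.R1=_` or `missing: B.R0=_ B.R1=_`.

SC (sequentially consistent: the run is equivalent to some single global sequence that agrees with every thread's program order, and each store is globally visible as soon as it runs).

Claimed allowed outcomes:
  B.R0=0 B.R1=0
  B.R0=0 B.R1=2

missing: B.R0=2 B.R1=2

outcome vector order: (B.R0,B.R1)
[SC] allowed = {(0,0), (0,2), (2,2)}
SC∖claimed = {(2,2)}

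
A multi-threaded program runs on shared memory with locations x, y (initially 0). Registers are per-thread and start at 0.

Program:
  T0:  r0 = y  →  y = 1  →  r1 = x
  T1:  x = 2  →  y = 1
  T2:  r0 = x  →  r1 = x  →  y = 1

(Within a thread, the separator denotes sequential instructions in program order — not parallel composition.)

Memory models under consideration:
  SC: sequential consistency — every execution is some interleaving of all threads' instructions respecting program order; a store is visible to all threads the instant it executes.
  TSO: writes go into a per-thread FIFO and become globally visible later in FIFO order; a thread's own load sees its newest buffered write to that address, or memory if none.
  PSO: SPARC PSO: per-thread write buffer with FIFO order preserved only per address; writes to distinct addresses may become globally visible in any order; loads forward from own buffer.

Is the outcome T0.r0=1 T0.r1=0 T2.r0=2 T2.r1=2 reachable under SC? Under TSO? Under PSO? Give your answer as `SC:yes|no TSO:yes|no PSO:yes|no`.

SC:no TSO:no PSO:yes

outcome vector order: (T0.r0,T0.r1,T2.r0,T2.r1)
SC: 10 outcomes — {0/0/0/0 0/0/0/2 0/0/2/2 0/2/0/0 0/2/0/2 0/2/2/2 1/0/0/0 1/2/0/0 1/2/0/2 1/2/2/2}
TSO: 10 outcomes — {0/0/0/0 0/0/0/2 0/0/2/2 0/2/0/0 0/2/0/2 0/2/2/2 1/0/0/0 1/2/0/0 1/2/0/2 1/2/2/2}
PSO: 12 outcomes — {0/0/0/0 0/0/0/2 0/0/2/2 0/2/0/0 0/2/0/2 0/2/2/2 1/0/0/0 1/0/0/2 1/0/2/2 1/2/0/0 1/2/0/2 1/2/2/2}
target 1/0/2/2 ∈ {PSO}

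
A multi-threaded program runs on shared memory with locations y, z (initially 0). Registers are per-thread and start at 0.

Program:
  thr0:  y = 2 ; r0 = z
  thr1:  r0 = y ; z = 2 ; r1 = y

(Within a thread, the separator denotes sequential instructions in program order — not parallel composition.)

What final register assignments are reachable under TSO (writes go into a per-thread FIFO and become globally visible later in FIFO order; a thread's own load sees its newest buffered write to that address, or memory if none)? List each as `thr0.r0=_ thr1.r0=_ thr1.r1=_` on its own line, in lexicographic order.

outcome vector order: (thr0.r0,thr1.r0,thr1.r1)
|TSO outcomes| = 6

thr0.r0=0 thr1.r0=0 thr1.r1=0
thr0.r0=0 thr1.r0=0 thr1.r1=2
thr0.r0=0 thr1.r0=2 thr1.r1=2
thr0.r0=2 thr1.r0=0 thr1.r1=0
thr0.r0=2 thr1.r0=0 thr1.r1=2
thr0.r0=2 thr1.r0=2 thr1.r1=2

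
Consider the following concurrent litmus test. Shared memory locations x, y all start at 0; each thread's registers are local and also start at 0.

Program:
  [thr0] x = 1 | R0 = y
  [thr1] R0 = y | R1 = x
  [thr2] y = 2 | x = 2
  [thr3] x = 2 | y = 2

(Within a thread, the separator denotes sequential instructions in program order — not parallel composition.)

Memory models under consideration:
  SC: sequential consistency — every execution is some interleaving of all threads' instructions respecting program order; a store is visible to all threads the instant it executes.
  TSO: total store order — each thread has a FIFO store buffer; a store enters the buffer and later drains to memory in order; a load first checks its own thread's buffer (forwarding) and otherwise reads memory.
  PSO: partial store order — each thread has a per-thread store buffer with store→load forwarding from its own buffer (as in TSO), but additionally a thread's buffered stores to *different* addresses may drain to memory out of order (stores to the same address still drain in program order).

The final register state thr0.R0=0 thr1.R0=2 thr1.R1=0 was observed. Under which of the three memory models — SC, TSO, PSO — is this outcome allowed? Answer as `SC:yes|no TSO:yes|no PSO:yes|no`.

outcome vector order: (thr0.R0,thr1.R0,thr1.R1)
SC: 11 outcomes — {0/0/0; 0/0/1; 0/0/2; 0/2/1; 0/2/2; 2/0/0; 2/0/1; 2/0/2; 2/2/0; 2/2/1; 2/2/2}
TSO: 12 outcomes — {0/0/0; 0/0/1; 0/0/2; 0/2/0; 0/2/1; 0/2/2; 2/0/0; 2/0/1; 2/0/2; 2/2/0; 2/2/1; 2/2/2}
PSO: 12 outcomes — {0/0/0; 0/0/1; 0/0/2; 0/2/0; 0/2/1; 0/2/2; 2/0/0; 2/0/1; 2/0/2; 2/2/0; 2/2/1; 2/2/2}
target 0/2/0 ∈ {TSO,PSO}

SC:no TSO:yes PSO:yes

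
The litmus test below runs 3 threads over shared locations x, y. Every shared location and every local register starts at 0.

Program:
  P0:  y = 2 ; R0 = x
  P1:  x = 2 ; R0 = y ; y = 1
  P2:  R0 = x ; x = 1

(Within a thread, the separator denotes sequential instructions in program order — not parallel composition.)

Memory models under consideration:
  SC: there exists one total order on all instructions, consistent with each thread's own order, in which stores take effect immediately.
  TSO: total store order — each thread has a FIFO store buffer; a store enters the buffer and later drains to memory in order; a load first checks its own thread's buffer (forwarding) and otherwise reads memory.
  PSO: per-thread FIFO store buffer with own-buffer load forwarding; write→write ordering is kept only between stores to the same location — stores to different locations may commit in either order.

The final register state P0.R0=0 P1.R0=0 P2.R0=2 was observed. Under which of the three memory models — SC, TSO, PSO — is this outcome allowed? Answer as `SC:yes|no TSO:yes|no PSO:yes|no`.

outcome vector order: (P0.R0,P1.R0,P2.R0)
SC (10): 0/2/0; 0/2/2; 1/0/0; 1/0/2; 1/2/0; 1/2/2; 2/0/0; 2/0/2; 2/2/0; 2/2/2
TSO (12): 0/0/0; 0/0/2; 0/2/0; 0/2/2; 1/0/0; 1/0/2; 1/2/0; 1/2/2; 2/0/0; 2/0/2; 2/2/0; 2/2/2
PSO (12): 0/0/0; 0/0/2; 0/2/0; 0/2/2; 1/0/0; 1/0/2; 1/2/0; 1/2/2; 2/0/0; 2/0/2; 2/2/0; 2/2/2
target 0/0/2 ∈ {TSO,PSO}

SC:no TSO:yes PSO:yes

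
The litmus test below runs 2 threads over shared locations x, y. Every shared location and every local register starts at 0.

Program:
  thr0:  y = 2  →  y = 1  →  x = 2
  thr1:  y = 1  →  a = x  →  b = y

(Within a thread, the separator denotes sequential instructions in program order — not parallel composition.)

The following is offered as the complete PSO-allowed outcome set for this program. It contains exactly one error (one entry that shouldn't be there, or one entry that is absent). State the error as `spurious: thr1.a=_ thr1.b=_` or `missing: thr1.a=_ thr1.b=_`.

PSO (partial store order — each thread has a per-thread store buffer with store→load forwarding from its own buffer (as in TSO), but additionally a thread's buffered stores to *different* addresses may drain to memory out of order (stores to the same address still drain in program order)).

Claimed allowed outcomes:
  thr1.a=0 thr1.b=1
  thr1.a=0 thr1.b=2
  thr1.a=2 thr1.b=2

outcome vector order: (thr1.a,thr1.b)
PSO (4): (0,1) (0,2) (2,1) (2,2)
PSO∖claimed = {(2,1)}

missing: thr1.a=2 thr1.b=1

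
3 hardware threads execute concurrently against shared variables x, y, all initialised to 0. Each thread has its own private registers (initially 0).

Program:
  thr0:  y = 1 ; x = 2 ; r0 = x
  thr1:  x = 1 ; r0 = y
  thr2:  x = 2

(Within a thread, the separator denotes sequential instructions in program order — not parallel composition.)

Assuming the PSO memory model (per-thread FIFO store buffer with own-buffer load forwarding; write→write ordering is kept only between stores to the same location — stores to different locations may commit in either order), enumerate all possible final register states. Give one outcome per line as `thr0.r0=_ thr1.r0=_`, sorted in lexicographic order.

outcome vector order: (thr0.r0,thr1.r0)
|PSO outcomes| = 4

thr0.r0=1 thr1.r0=0
thr0.r0=1 thr1.r0=1
thr0.r0=2 thr1.r0=0
thr0.r0=2 thr1.r0=1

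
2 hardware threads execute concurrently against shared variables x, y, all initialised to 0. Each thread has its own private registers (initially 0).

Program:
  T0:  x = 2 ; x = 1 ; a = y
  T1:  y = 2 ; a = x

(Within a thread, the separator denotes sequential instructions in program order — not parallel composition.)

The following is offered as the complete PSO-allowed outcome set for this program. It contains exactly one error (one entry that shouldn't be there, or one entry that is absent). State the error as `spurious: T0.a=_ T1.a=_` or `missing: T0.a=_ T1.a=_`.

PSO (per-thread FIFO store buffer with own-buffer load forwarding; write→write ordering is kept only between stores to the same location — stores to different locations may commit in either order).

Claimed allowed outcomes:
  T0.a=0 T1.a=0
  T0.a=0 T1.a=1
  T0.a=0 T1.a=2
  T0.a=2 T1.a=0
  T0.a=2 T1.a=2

missing: T0.a=2 T1.a=1

outcome vector order: (T0.a,T1.a)
under PSO → 00; 01; 02; 20; 21; 22
PSO∖claimed = {21}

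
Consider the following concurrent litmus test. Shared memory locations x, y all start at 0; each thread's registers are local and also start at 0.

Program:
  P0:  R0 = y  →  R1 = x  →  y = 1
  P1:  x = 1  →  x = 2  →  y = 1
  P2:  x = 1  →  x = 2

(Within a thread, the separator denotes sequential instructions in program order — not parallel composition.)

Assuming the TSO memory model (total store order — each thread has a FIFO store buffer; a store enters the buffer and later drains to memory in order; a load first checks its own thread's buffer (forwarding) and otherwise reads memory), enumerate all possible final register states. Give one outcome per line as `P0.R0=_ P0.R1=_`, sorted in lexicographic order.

P0.R0=0 P0.R1=0
P0.R0=0 P0.R1=1
P0.R0=0 P0.R1=2
P0.R0=1 P0.R1=1
P0.R0=1 P0.R1=2

outcome vector order: (P0.R0,P0.R1)
|TSO outcomes| = 5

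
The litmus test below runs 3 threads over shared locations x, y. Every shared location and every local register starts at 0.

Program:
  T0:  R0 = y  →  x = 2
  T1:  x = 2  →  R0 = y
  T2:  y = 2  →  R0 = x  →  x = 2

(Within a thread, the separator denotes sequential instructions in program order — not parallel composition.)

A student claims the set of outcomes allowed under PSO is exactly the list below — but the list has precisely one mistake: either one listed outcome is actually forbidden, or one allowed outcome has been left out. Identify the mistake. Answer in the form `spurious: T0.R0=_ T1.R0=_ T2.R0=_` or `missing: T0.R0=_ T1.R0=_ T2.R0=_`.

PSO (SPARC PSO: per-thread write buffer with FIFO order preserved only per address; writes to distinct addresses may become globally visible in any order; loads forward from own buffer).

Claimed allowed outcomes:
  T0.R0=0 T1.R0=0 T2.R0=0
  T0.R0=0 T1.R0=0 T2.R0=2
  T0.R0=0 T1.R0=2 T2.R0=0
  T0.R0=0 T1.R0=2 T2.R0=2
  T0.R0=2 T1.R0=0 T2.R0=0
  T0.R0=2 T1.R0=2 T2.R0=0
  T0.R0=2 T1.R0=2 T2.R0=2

missing: T0.R0=2 T1.R0=0 T2.R0=2

outcome vector order: (T0.R0,T1.R0,T2.R0)
under PSO → 0/0/0; 0/0/2; 0/2/0; 0/2/2; 2/0/0; 2/0/2; 2/2/0; 2/2/2
PSO∖claimed = {2/0/2}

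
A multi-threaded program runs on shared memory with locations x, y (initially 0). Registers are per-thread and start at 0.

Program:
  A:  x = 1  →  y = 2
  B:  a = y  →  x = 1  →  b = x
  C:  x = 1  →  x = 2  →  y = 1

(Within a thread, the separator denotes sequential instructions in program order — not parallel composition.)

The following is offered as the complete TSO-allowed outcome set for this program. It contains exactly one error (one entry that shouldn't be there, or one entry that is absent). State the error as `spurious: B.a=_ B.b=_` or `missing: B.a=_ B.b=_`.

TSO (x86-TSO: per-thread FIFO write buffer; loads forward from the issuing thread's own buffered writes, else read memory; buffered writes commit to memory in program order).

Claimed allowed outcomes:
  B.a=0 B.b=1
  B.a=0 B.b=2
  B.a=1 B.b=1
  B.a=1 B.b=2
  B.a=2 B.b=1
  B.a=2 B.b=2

spurious: B.a=1 B.b=2

outcome vector order: (B.a,B.b)
TSO: 5 outcomes — {0/1; 0/2; 1/1; 2/1; 2/2}
claimed∖TSO = {1/2}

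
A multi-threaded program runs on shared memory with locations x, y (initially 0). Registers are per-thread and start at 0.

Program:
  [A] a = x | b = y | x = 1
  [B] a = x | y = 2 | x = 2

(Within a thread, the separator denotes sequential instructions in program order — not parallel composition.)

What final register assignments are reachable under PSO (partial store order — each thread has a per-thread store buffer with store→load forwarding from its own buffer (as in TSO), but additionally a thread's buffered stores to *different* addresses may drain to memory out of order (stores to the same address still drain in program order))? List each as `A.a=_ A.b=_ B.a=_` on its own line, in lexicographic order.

outcome vector order: (A.a,A.b,B.a)
|PSO outcomes| = 5

A.a=0 A.b=0 B.a=0
A.a=0 A.b=0 B.a=1
A.a=0 A.b=2 B.a=0
A.a=2 A.b=0 B.a=0
A.a=2 A.b=2 B.a=0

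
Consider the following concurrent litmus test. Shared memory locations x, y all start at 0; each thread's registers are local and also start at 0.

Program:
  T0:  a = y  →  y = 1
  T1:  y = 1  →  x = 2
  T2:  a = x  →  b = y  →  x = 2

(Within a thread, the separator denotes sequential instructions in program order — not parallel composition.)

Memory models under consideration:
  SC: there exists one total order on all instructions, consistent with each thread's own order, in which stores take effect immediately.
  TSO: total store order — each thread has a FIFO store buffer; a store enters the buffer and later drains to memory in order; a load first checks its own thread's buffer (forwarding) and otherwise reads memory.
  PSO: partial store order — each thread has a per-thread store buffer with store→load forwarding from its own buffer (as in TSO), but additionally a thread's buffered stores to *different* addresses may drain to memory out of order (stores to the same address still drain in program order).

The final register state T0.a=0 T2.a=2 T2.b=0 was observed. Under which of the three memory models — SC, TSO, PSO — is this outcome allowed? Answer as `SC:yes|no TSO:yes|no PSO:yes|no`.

SC:no TSO:no PSO:yes

outcome vector order: (T0.a,T2.a,T2.b)
SC (6): <0 0 0>; <0 0 1>; <0 2 1>; <1 0 0>; <1 0 1>; <1 2 1>
TSO (6): <0 0 0>; <0 0 1>; <0 2 1>; <1 0 0>; <1 0 1>; <1 2 1>
PSO (8): <0 0 0>; <0 0 1>; <0 2 0>; <0 2 1>; <1 0 0>; <1 0 1>; <1 2 0>; <1 2 1>
target <0 2 0> ∈ {PSO}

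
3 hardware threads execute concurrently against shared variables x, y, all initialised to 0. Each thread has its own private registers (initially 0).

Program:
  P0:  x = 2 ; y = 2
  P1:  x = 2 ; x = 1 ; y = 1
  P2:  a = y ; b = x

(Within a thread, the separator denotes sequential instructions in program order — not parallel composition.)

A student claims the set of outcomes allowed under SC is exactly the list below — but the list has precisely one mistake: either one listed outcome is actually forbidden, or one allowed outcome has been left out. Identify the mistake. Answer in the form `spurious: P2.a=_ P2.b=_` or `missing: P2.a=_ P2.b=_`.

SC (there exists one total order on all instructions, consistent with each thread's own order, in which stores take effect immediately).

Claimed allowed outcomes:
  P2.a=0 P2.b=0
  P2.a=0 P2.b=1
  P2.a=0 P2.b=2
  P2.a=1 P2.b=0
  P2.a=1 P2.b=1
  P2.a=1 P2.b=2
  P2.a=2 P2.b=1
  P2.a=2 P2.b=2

outcome vector order: (P2.a,P2.b)
SC: 7 outcomes — {(0,0); (0,1); (0,2); (1,1); (1,2); (2,1); (2,2)}
claimed∖SC = {(1,0)}

spurious: P2.a=1 P2.b=0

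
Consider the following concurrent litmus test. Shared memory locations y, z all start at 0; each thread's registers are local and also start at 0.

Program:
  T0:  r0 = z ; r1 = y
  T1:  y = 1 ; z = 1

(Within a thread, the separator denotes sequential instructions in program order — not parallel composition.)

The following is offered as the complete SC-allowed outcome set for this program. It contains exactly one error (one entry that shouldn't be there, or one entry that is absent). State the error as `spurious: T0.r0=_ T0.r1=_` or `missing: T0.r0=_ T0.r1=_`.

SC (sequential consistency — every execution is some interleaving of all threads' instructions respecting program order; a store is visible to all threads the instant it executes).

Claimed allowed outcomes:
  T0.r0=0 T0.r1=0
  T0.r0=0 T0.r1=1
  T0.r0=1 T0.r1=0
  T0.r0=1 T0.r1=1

outcome vector order: (T0.r0,T0.r1)
under SC → 00; 01; 11
claimed∖SC = {10}

spurious: T0.r0=1 T0.r1=0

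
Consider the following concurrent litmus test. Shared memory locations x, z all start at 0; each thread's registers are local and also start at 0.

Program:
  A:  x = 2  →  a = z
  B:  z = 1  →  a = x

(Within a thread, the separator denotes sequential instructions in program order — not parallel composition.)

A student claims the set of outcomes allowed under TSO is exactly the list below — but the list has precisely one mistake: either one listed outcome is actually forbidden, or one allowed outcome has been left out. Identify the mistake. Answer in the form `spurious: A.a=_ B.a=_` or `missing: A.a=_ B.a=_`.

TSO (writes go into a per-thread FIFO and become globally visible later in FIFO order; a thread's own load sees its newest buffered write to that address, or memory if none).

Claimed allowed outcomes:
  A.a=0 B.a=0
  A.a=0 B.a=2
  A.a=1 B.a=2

missing: A.a=1 B.a=0

outcome vector order: (A.a,B.a)
under TSO → 0/0 0/2 1/0 1/2
TSO∖claimed = {1/0}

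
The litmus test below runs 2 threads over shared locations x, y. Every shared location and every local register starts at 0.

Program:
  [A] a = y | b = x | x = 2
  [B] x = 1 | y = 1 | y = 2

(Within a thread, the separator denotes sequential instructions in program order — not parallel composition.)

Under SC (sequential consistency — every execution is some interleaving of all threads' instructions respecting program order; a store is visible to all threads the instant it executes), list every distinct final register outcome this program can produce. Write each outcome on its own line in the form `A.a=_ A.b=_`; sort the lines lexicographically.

outcome vector order: (A.a,A.b)
|SC outcomes| = 4

A.a=0 A.b=0
A.a=0 A.b=1
A.a=1 A.b=1
A.a=2 A.b=1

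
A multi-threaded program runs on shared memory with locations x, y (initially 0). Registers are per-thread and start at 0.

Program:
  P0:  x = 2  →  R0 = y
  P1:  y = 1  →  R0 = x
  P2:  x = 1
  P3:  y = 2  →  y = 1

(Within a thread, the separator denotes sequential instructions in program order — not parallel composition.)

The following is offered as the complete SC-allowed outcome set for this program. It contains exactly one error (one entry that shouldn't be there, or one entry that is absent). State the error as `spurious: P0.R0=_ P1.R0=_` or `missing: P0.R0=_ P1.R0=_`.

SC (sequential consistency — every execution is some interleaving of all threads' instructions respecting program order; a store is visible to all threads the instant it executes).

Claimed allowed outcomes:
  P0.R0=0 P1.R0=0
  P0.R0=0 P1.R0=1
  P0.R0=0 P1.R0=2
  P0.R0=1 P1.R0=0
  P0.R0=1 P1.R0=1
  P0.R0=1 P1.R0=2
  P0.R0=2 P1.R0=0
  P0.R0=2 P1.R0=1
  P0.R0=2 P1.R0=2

spurious: P0.R0=0 P1.R0=0

outcome vector order: (P0.R0,P1.R0)
under SC → 01; 02; 10; 11; 12; 20; 21; 22
claimed∖SC = {00}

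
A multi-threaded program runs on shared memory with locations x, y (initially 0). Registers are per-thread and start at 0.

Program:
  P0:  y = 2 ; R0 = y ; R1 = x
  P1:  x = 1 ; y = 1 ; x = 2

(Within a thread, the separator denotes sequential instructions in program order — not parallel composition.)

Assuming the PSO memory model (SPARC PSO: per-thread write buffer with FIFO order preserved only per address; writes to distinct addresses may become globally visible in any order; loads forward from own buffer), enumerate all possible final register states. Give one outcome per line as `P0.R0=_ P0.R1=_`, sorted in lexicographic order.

outcome vector order: (P0.R0,P0.R1)
|PSO outcomes| = 6

P0.R0=1 P0.R1=0
P0.R0=1 P0.R1=1
P0.R0=1 P0.R1=2
P0.R0=2 P0.R1=0
P0.R0=2 P0.R1=1
P0.R0=2 P0.R1=2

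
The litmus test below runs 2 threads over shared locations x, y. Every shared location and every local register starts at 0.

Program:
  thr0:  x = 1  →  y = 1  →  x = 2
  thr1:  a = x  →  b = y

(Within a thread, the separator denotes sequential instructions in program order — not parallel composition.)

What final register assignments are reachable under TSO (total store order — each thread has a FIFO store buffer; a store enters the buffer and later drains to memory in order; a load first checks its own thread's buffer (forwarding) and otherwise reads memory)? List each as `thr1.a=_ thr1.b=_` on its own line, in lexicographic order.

thr1.a=0 thr1.b=0
thr1.a=0 thr1.b=1
thr1.a=1 thr1.b=0
thr1.a=1 thr1.b=1
thr1.a=2 thr1.b=1

outcome vector order: (thr1.a,thr1.b)
|TSO outcomes| = 5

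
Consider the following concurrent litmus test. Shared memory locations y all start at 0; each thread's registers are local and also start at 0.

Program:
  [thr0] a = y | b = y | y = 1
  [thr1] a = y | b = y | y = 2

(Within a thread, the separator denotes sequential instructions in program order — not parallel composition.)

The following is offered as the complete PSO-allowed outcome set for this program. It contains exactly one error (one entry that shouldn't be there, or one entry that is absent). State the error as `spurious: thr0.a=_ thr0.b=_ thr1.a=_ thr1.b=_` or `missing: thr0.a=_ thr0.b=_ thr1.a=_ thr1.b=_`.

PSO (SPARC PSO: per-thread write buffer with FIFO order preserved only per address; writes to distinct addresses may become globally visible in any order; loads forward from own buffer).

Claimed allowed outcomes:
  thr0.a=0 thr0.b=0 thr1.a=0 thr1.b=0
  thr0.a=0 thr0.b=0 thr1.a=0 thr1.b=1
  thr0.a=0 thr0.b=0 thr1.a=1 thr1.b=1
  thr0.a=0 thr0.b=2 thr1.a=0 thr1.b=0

outcome vector order: (thr0.a,thr0.b,thr1.a,thr1.b)
[PSO] allowed = {<0 0 0 0>; <0 0 0 1>; <0 0 1 1>; <0 2 0 0>; <2 2 0 0>}
PSO∖claimed = {<2 2 0 0>}

missing: thr0.a=2 thr0.b=2 thr1.a=0 thr1.b=0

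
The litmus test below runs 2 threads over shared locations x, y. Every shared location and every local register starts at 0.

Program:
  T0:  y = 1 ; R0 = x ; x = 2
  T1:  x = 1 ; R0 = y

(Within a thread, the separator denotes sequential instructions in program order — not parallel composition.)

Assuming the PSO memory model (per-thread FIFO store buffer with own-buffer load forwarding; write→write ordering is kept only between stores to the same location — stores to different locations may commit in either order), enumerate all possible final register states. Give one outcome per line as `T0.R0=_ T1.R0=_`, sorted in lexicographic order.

T0.R0=0 T1.R0=0
T0.R0=0 T1.R0=1
T0.R0=1 T1.R0=0
T0.R0=1 T1.R0=1

outcome vector order: (T0.R0,T1.R0)
|PSO outcomes| = 4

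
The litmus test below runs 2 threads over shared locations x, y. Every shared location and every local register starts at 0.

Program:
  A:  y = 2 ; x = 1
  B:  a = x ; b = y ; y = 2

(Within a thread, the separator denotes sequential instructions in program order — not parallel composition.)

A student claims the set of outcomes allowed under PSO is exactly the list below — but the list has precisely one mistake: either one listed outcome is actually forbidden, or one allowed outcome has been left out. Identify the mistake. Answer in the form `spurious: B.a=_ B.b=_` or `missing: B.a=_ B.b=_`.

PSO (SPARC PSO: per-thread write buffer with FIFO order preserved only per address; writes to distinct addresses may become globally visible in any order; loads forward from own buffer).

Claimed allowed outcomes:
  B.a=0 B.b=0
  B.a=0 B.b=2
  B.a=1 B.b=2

missing: B.a=1 B.b=0

outcome vector order: (B.a,B.b)
PSO (4): (0,0), (0,2), (1,0), (1,2)
PSO∖claimed = {(1,0)}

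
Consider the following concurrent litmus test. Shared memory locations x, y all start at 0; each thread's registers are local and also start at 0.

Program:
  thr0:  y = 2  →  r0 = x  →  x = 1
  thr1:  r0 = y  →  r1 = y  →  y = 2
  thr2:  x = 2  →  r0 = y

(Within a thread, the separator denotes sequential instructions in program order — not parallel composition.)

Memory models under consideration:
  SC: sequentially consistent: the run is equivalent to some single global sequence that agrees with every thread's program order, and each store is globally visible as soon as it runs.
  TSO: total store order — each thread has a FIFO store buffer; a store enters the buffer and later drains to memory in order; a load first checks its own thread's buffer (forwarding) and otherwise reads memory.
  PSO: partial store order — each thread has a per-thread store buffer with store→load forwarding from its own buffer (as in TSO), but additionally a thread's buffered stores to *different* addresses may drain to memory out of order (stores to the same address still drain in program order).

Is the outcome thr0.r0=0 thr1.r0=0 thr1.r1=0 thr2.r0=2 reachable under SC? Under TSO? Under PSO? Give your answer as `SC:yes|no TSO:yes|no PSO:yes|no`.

outcome vector order: (thr0.r0,thr1.r0,thr1.r1,thr2.r0)
[SC] allowed = {0002 0022 0222 2000 2002 2020 2022 2220 2222}
[TSO] allowed = {0000 0002 0020 0022 0220 0222 2000 2002 2020 2022 2220 2222}
[PSO] allowed = {0000 0002 0020 0022 0220 0222 2000 2002 2020 2022 2220 2222}
target 0002 ∈ {SC,TSO,PSO}

SC:yes TSO:yes PSO:yes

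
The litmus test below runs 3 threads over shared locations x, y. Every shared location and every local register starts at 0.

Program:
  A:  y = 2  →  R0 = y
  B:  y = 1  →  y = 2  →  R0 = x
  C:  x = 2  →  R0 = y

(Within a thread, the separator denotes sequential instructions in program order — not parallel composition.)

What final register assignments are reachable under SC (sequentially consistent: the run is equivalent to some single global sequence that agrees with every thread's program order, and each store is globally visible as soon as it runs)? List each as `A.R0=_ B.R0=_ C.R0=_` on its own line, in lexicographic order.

outcome vector order: (A.R0,B.R0,C.R0)
|SC outcomes| = 8

A.R0=1 B.R0=0 C.R0=2
A.R0=1 B.R0=2 C.R0=0
A.R0=1 B.R0=2 C.R0=1
A.R0=1 B.R0=2 C.R0=2
A.R0=2 B.R0=0 C.R0=2
A.R0=2 B.R0=2 C.R0=0
A.R0=2 B.R0=2 C.R0=1
A.R0=2 B.R0=2 C.R0=2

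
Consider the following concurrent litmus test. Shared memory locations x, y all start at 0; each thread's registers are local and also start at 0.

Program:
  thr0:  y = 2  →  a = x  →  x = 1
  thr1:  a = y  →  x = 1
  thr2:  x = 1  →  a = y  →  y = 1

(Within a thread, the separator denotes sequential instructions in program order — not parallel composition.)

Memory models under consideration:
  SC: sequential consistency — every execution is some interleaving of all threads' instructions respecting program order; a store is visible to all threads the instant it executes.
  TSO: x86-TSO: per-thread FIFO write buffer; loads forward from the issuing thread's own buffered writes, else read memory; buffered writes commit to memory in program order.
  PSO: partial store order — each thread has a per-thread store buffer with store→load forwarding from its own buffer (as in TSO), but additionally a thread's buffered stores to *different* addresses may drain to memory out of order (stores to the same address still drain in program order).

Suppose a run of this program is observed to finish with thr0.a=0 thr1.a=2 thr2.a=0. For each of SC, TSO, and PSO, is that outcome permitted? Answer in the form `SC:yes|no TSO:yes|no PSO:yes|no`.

outcome vector order: (thr0.a,thr1.a,thr2.a)
[SC] allowed = {002, 012, 022, 100, 102, 110, 112, 120, 122}
[TSO] allowed = {000, 002, 010, 012, 020, 022, 100, 102, 110, 112, 120, 122}
[PSO] allowed = {000, 002, 010, 012, 020, 022, 100, 102, 110, 112, 120, 122}
target 020 ∈ {TSO,PSO}

SC:no TSO:yes PSO:yes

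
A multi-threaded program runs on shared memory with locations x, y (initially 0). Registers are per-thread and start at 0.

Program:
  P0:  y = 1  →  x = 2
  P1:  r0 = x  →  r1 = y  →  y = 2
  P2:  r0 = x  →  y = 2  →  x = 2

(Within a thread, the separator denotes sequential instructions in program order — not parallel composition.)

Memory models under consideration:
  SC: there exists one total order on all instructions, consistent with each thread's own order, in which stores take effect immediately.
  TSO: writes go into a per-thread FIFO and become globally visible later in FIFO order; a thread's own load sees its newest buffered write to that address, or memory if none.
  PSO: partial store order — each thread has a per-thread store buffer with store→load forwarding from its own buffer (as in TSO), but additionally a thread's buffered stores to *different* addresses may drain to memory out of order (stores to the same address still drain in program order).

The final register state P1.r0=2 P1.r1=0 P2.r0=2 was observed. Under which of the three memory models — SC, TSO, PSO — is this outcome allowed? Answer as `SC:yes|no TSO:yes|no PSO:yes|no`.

SC:no TSO:no PSO:yes

outcome vector order: (P1.r0,P1.r1,P2.r0)
[SC] allowed = {0/0/0, 0/0/2, 0/1/0, 0/1/2, 0/2/0, 0/2/2, 2/1/0, 2/1/2, 2/2/0, 2/2/2}
[TSO] allowed = {0/0/0, 0/0/2, 0/1/0, 0/1/2, 0/2/0, 0/2/2, 2/1/0, 2/1/2, 2/2/0, 2/2/2}
[PSO] allowed = {0/0/0, 0/0/2, 0/1/0, 0/1/2, 0/2/0, 0/2/2, 2/0/0, 2/0/2, 2/1/0, 2/1/2, 2/2/0, 2/2/2}
target 2/0/2 ∈ {PSO}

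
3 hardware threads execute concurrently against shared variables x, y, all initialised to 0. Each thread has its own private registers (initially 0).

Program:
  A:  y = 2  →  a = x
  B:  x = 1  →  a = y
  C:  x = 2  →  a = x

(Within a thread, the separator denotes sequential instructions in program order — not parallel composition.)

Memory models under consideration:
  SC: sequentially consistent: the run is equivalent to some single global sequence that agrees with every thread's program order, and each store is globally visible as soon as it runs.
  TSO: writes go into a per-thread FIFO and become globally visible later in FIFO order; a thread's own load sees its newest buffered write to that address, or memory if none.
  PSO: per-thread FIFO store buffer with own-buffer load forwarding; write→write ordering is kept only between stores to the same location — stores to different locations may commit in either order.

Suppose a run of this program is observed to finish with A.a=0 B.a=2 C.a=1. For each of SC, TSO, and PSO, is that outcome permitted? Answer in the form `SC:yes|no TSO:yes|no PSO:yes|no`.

SC:yes TSO:yes PSO:yes

outcome vector order: (A.a,B.a,C.a)
SC (9): 021; 022; 101; 102; 121; 122; 202; 221; 222
TSO (12): 001; 002; 021; 022; 101; 102; 121; 122; 201; 202; 221; 222
PSO (12): 001; 002; 021; 022; 101; 102; 121; 122; 201; 202; 221; 222
target 021 ∈ {SC,TSO,PSO}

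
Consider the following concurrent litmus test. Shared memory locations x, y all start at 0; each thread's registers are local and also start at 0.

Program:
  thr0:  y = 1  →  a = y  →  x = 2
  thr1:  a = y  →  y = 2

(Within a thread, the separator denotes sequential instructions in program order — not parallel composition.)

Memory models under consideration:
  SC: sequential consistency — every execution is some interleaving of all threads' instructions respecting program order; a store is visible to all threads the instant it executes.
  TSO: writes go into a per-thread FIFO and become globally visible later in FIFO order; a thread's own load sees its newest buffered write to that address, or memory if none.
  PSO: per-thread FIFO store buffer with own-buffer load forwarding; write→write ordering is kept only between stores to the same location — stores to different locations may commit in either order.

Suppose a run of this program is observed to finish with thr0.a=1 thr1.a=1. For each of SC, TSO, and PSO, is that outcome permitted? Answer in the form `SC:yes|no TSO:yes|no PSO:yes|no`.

outcome vector order: (thr0.a,thr1.a)
[SC] allowed = {(1,0), (1,1), (2,0), (2,1)}
[TSO] allowed = {(1,0), (1,1), (2,0), (2,1)}
[PSO] allowed = {(1,0), (1,1), (2,0), (2,1)}
target (1,1) ∈ {SC,TSO,PSO}

SC:yes TSO:yes PSO:yes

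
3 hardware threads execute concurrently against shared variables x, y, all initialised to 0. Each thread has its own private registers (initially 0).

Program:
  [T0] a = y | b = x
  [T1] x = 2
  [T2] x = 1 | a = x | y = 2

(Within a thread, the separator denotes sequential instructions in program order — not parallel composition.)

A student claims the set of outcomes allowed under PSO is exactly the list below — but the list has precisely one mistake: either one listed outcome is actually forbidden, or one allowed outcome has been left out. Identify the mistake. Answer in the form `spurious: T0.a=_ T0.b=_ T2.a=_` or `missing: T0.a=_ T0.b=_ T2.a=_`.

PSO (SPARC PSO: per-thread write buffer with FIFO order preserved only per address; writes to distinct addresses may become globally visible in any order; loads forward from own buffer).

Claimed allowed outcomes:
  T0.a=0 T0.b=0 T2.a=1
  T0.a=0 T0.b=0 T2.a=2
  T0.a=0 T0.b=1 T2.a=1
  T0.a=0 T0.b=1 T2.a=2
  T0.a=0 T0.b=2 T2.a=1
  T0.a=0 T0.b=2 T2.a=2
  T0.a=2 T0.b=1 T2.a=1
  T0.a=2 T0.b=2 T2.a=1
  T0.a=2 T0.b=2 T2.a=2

outcome vector order: (T0.a,T0.b,T2.a)
PSO (10): (0,0,1); (0,0,2); (0,1,1); (0,1,2); (0,2,1); (0,2,2); (2,0,1); (2,1,1); (2,2,1); (2,2,2)
PSO∖claimed = {(2,0,1)}

missing: T0.a=2 T0.b=0 T2.a=1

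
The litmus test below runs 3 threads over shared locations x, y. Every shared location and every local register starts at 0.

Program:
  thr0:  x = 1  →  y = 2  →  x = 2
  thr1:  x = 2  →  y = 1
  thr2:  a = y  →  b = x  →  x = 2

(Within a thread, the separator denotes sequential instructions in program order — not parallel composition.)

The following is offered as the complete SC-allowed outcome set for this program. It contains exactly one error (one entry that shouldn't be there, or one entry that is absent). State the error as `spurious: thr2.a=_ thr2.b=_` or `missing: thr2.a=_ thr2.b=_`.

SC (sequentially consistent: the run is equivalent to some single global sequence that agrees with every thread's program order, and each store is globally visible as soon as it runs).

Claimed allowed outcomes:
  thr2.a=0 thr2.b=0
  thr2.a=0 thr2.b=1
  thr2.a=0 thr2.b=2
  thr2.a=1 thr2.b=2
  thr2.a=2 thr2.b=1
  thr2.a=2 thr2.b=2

outcome vector order: (thr2.a,thr2.b)
SC: 7 outcomes — {0/0 0/1 0/2 1/1 1/2 2/1 2/2}
SC∖claimed = {1/1}

missing: thr2.a=1 thr2.b=1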